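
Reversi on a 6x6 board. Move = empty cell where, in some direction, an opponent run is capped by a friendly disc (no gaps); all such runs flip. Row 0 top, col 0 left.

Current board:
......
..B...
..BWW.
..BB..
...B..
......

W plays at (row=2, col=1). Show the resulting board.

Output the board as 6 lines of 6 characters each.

Place W at (2,1); scan 8 dirs for brackets.
Dir NW: first cell '.' (not opp) -> no flip
Dir N: first cell '.' (not opp) -> no flip
Dir NE: opp run (1,2), next='.' -> no flip
Dir W: first cell '.' (not opp) -> no flip
Dir E: opp run (2,2) capped by W -> flip
Dir SW: first cell '.' (not opp) -> no flip
Dir S: first cell '.' (not opp) -> no flip
Dir SE: opp run (3,2) (4,3), next='.' -> no flip
All flips: (2,2)

Answer: ......
..B...
.WWWW.
..BB..
...B..
......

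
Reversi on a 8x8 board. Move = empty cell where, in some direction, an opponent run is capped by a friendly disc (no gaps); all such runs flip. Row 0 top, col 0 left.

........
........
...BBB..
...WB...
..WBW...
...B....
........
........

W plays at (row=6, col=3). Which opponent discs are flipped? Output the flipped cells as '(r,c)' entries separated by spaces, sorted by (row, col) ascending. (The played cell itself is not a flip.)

Dir NW: first cell '.' (not opp) -> no flip
Dir N: opp run (5,3) (4,3) capped by W -> flip
Dir NE: first cell '.' (not opp) -> no flip
Dir W: first cell '.' (not opp) -> no flip
Dir E: first cell '.' (not opp) -> no flip
Dir SW: first cell '.' (not opp) -> no flip
Dir S: first cell '.' (not opp) -> no flip
Dir SE: first cell '.' (not opp) -> no flip

Answer: (4,3) (5,3)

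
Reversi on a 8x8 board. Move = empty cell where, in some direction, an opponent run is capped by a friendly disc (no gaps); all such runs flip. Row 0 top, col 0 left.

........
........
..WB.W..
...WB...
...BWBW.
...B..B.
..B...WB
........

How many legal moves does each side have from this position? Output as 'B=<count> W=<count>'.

-- B to move --
(1,1): no bracket -> illegal
(1,2): no bracket -> illegal
(1,3): no bracket -> illegal
(1,4): no bracket -> illegal
(1,5): no bracket -> illegal
(1,6): flips 1 -> legal
(2,1): flips 1 -> legal
(2,4): no bracket -> illegal
(2,6): no bracket -> illegal
(3,1): no bracket -> illegal
(3,2): flips 1 -> legal
(3,5): flips 1 -> legal
(3,6): flips 1 -> legal
(3,7): no bracket -> illegal
(4,2): no bracket -> illegal
(4,7): flips 1 -> legal
(5,4): flips 1 -> legal
(5,5): no bracket -> illegal
(5,7): no bracket -> illegal
(6,5): flips 1 -> legal
(7,5): no bracket -> illegal
(7,6): flips 1 -> legal
(7,7): no bracket -> illegal
B mobility = 9
-- W to move --
(1,2): no bracket -> illegal
(1,3): flips 1 -> legal
(1,4): no bracket -> illegal
(2,4): flips 2 -> legal
(3,2): no bracket -> illegal
(3,5): flips 1 -> legal
(3,6): no bracket -> illegal
(4,2): flips 1 -> legal
(4,7): no bracket -> illegal
(5,1): no bracket -> illegal
(5,2): flips 2 -> legal
(5,4): no bracket -> illegal
(5,5): no bracket -> illegal
(5,7): no bracket -> illegal
(6,1): no bracket -> illegal
(6,3): flips 2 -> legal
(6,4): no bracket -> illegal
(6,5): no bracket -> illegal
(7,1): flips 2 -> legal
(7,2): no bracket -> illegal
(7,3): no bracket -> illegal
(7,6): no bracket -> illegal
(7,7): no bracket -> illegal
W mobility = 7

Answer: B=9 W=7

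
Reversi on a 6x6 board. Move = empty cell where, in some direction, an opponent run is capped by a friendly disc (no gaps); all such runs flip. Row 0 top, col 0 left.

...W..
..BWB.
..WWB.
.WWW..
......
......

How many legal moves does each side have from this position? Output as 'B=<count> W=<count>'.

Answer: B=5 W=8

Derivation:
-- B to move --
(0,2): flips 1 -> legal
(0,4): no bracket -> illegal
(1,1): no bracket -> illegal
(2,0): no bracket -> illegal
(2,1): flips 2 -> legal
(3,0): no bracket -> illegal
(3,4): flips 1 -> legal
(4,0): no bracket -> illegal
(4,1): flips 2 -> legal
(4,2): flips 3 -> legal
(4,3): no bracket -> illegal
(4,4): no bracket -> illegal
B mobility = 5
-- W to move --
(0,1): flips 1 -> legal
(0,2): flips 1 -> legal
(0,4): no bracket -> illegal
(0,5): flips 1 -> legal
(1,1): flips 1 -> legal
(1,5): flips 2 -> legal
(2,1): flips 1 -> legal
(2,5): flips 2 -> legal
(3,4): no bracket -> illegal
(3,5): flips 1 -> legal
W mobility = 8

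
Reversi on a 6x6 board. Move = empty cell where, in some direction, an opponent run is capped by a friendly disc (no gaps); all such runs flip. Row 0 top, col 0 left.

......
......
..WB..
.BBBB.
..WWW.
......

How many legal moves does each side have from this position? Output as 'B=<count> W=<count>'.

-- B to move --
(1,1): flips 1 -> legal
(1,2): flips 1 -> legal
(1,3): flips 1 -> legal
(2,1): flips 1 -> legal
(3,5): no bracket -> illegal
(4,1): no bracket -> illegal
(4,5): no bracket -> illegal
(5,1): flips 1 -> legal
(5,2): flips 2 -> legal
(5,3): flips 2 -> legal
(5,4): flips 2 -> legal
(5,5): flips 1 -> legal
B mobility = 9
-- W to move --
(1,2): no bracket -> illegal
(1,3): flips 2 -> legal
(1,4): no bracket -> illegal
(2,0): flips 1 -> legal
(2,1): flips 1 -> legal
(2,4): flips 3 -> legal
(2,5): flips 1 -> legal
(3,0): no bracket -> illegal
(3,5): no bracket -> illegal
(4,0): flips 1 -> legal
(4,1): no bracket -> illegal
(4,5): no bracket -> illegal
W mobility = 6

Answer: B=9 W=6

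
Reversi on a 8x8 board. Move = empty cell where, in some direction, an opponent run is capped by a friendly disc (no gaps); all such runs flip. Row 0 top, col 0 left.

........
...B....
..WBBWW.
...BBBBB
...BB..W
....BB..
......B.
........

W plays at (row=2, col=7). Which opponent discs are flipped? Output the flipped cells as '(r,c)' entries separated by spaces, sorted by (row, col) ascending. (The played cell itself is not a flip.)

Answer: (3,7)

Derivation:
Dir NW: first cell '.' (not opp) -> no flip
Dir N: first cell '.' (not opp) -> no flip
Dir NE: edge -> no flip
Dir W: first cell 'W' (not opp) -> no flip
Dir E: edge -> no flip
Dir SW: opp run (3,6), next='.' -> no flip
Dir S: opp run (3,7) capped by W -> flip
Dir SE: edge -> no flip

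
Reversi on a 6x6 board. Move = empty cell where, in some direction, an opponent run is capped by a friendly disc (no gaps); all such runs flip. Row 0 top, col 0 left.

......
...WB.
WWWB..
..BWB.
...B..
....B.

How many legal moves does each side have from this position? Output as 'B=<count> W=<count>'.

-- B to move --
(0,2): no bracket -> illegal
(0,3): flips 1 -> legal
(0,4): no bracket -> illegal
(1,0): flips 1 -> legal
(1,1): no bracket -> illegal
(1,2): flips 2 -> legal
(2,4): no bracket -> illegal
(3,0): no bracket -> illegal
(3,1): no bracket -> illegal
(4,2): no bracket -> illegal
(4,4): no bracket -> illegal
B mobility = 3
-- W to move --
(0,3): no bracket -> illegal
(0,4): no bracket -> illegal
(0,5): no bracket -> illegal
(1,2): no bracket -> illegal
(1,5): flips 1 -> legal
(2,4): flips 1 -> legal
(2,5): no bracket -> illegal
(3,1): flips 1 -> legal
(3,5): flips 1 -> legal
(4,1): no bracket -> illegal
(4,2): flips 1 -> legal
(4,4): no bracket -> illegal
(4,5): no bracket -> illegal
(5,2): no bracket -> illegal
(5,3): flips 1 -> legal
(5,5): no bracket -> illegal
W mobility = 6

Answer: B=3 W=6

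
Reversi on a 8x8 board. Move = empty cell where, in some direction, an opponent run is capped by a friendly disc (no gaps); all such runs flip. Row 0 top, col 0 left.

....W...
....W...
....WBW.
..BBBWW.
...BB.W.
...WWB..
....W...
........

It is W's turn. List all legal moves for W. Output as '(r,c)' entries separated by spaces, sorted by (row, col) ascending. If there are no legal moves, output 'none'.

Answer: (1,5) (2,1) (2,3) (3,1) (4,2) (5,6)

Derivation:
(1,5): flips 1 -> legal
(1,6): no bracket -> illegal
(2,1): flips 2 -> legal
(2,2): no bracket -> illegal
(2,3): flips 2 -> legal
(3,1): flips 3 -> legal
(4,1): no bracket -> illegal
(4,2): flips 1 -> legal
(4,5): no bracket -> illegal
(5,2): no bracket -> illegal
(5,6): flips 1 -> legal
(6,5): no bracket -> illegal
(6,6): no bracket -> illegal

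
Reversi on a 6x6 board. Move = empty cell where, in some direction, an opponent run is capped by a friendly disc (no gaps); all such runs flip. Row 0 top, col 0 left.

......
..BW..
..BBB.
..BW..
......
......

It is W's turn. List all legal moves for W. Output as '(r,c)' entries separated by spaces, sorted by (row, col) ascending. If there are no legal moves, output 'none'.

(0,1): no bracket -> illegal
(0,2): no bracket -> illegal
(0,3): no bracket -> illegal
(1,1): flips 2 -> legal
(1,4): no bracket -> illegal
(1,5): flips 1 -> legal
(2,1): no bracket -> illegal
(2,5): no bracket -> illegal
(3,1): flips 2 -> legal
(3,4): no bracket -> illegal
(3,5): flips 1 -> legal
(4,1): no bracket -> illegal
(4,2): no bracket -> illegal
(4,3): no bracket -> illegal

Answer: (1,1) (1,5) (3,1) (3,5)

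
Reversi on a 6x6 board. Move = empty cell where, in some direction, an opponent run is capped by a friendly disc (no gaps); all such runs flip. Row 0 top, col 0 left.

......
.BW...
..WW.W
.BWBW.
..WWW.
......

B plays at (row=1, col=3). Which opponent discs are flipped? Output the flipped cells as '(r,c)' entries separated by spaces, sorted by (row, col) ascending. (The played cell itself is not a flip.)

Dir NW: first cell '.' (not opp) -> no flip
Dir N: first cell '.' (not opp) -> no flip
Dir NE: first cell '.' (not opp) -> no flip
Dir W: opp run (1,2) capped by B -> flip
Dir E: first cell '.' (not opp) -> no flip
Dir SW: opp run (2,2) capped by B -> flip
Dir S: opp run (2,3) capped by B -> flip
Dir SE: first cell '.' (not opp) -> no flip

Answer: (1,2) (2,2) (2,3)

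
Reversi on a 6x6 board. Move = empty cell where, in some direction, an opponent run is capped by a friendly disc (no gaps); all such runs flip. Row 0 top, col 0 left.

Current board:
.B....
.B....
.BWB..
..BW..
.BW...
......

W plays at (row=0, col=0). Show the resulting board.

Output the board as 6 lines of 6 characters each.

Answer: WB....
.W....
.BWB..
..BW..
.BW...
......

Derivation:
Place W at (0,0); scan 8 dirs for brackets.
Dir NW: edge -> no flip
Dir N: edge -> no flip
Dir NE: edge -> no flip
Dir W: edge -> no flip
Dir E: opp run (0,1), next='.' -> no flip
Dir SW: edge -> no flip
Dir S: first cell '.' (not opp) -> no flip
Dir SE: opp run (1,1) capped by W -> flip
All flips: (1,1)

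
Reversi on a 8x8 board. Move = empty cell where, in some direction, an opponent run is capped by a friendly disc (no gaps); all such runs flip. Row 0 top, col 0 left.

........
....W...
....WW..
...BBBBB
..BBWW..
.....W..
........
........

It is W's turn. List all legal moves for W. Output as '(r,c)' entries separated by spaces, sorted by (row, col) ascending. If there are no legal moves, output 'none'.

Answer: (2,2) (2,3) (2,6) (2,7) (4,1) (4,6) (4,7) (5,1) (5,2)

Derivation:
(2,2): flips 1 -> legal
(2,3): flips 1 -> legal
(2,6): flips 1 -> legal
(2,7): flips 1 -> legal
(3,1): no bracket -> illegal
(3,2): no bracket -> illegal
(4,1): flips 2 -> legal
(4,6): flips 1 -> legal
(4,7): flips 1 -> legal
(5,1): flips 2 -> legal
(5,2): flips 2 -> legal
(5,3): no bracket -> illegal
(5,4): no bracket -> illegal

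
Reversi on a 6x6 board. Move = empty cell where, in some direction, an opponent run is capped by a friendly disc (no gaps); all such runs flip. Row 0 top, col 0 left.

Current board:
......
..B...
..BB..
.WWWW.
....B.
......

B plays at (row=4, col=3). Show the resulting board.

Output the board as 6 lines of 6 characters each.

Place B at (4,3); scan 8 dirs for brackets.
Dir NW: opp run (3,2), next='.' -> no flip
Dir N: opp run (3,3) capped by B -> flip
Dir NE: opp run (3,4), next='.' -> no flip
Dir W: first cell '.' (not opp) -> no flip
Dir E: first cell 'B' (not opp) -> no flip
Dir SW: first cell '.' (not opp) -> no flip
Dir S: first cell '.' (not opp) -> no flip
Dir SE: first cell '.' (not opp) -> no flip
All flips: (3,3)

Answer: ......
..B...
..BB..
.WWBW.
...BB.
......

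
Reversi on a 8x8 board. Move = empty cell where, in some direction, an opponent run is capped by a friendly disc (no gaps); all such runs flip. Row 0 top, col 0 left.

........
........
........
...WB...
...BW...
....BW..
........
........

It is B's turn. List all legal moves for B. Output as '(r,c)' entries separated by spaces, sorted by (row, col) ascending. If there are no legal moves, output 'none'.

Answer: (2,3) (3,2) (4,5) (5,6)

Derivation:
(2,2): no bracket -> illegal
(2,3): flips 1 -> legal
(2,4): no bracket -> illegal
(3,2): flips 1 -> legal
(3,5): no bracket -> illegal
(4,2): no bracket -> illegal
(4,5): flips 1 -> legal
(4,6): no bracket -> illegal
(5,3): no bracket -> illegal
(5,6): flips 1 -> legal
(6,4): no bracket -> illegal
(6,5): no bracket -> illegal
(6,6): no bracket -> illegal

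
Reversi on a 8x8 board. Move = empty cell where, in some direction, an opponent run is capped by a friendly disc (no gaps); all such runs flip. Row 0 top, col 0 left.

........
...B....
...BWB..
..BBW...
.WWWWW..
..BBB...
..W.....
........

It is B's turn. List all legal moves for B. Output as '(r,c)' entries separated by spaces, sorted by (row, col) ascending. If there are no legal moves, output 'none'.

Answer: (1,4) (1,5) (3,0) (3,1) (3,5) (3,6) (5,0) (5,1) (5,5) (5,6) (7,1) (7,2)

Derivation:
(1,4): flips 3 -> legal
(1,5): flips 1 -> legal
(3,0): flips 1 -> legal
(3,1): flips 1 -> legal
(3,5): flips 3 -> legal
(3,6): flips 1 -> legal
(4,0): no bracket -> illegal
(4,6): no bracket -> illegal
(5,0): flips 1 -> legal
(5,1): flips 1 -> legal
(5,5): flips 1 -> legal
(5,6): flips 2 -> legal
(6,1): no bracket -> illegal
(6,3): no bracket -> illegal
(7,1): flips 1 -> legal
(7,2): flips 1 -> legal
(7,3): no bracket -> illegal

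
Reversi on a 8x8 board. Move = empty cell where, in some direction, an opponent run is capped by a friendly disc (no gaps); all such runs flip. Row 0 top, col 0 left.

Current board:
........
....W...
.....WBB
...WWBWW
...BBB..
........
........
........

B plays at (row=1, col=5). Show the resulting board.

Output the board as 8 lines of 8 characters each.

Place B at (1,5); scan 8 dirs for brackets.
Dir NW: first cell '.' (not opp) -> no flip
Dir N: first cell '.' (not opp) -> no flip
Dir NE: first cell '.' (not opp) -> no flip
Dir W: opp run (1,4), next='.' -> no flip
Dir E: first cell '.' (not opp) -> no flip
Dir SW: first cell '.' (not opp) -> no flip
Dir S: opp run (2,5) capped by B -> flip
Dir SE: first cell 'B' (not opp) -> no flip
All flips: (2,5)

Answer: ........
....WB..
.....BBB
...WWBWW
...BBB..
........
........
........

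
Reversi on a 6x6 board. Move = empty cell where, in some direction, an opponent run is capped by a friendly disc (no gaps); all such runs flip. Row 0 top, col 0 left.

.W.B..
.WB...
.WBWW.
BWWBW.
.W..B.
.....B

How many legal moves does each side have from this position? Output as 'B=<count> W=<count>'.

-- B to move --
(0,0): flips 1 -> legal
(0,2): no bracket -> illegal
(1,0): flips 1 -> legal
(1,3): flips 1 -> legal
(1,4): flips 2 -> legal
(1,5): flips 1 -> legal
(2,0): flips 1 -> legal
(2,5): flips 2 -> legal
(3,5): flips 1 -> legal
(4,0): flips 1 -> legal
(4,2): flips 1 -> legal
(4,3): no bracket -> illegal
(4,5): flips 2 -> legal
(5,0): no bracket -> illegal
(5,1): no bracket -> illegal
(5,2): flips 1 -> legal
B mobility = 12
-- W to move --
(0,2): flips 2 -> legal
(0,4): no bracket -> illegal
(1,3): flips 2 -> legal
(1,4): no bracket -> illegal
(2,0): no bracket -> illegal
(3,5): no bracket -> illegal
(4,0): no bracket -> illegal
(4,2): flips 1 -> legal
(4,3): flips 1 -> legal
(4,5): no bracket -> illegal
(5,3): no bracket -> illegal
(5,4): flips 1 -> legal
W mobility = 5

Answer: B=12 W=5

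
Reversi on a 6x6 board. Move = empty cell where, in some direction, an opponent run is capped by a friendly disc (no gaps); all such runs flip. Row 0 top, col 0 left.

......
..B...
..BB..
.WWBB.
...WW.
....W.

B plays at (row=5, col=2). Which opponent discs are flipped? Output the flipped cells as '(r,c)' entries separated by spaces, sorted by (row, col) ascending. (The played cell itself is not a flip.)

Answer: (4,3)

Derivation:
Dir NW: first cell '.' (not opp) -> no flip
Dir N: first cell '.' (not opp) -> no flip
Dir NE: opp run (4,3) capped by B -> flip
Dir W: first cell '.' (not opp) -> no flip
Dir E: first cell '.' (not opp) -> no flip
Dir SW: edge -> no flip
Dir S: edge -> no flip
Dir SE: edge -> no flip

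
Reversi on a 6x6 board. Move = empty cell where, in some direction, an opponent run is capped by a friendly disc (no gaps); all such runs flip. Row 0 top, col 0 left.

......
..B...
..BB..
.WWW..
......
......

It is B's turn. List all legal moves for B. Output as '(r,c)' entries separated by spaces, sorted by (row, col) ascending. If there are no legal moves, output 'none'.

Answer: (4,0) (4,1) (4,2) (4,3) (4,4)

Derivation:
(2,0): no bracket -> illegal
(2,1): no bracket -> illegal
(2,4): no bracket -> illegal
(3,0): no bracket -> illegal
(3,4): no bracket -> illegal
(4,0): flips 1 -> legal
(4,1): flips 1 -> legal
(4,2): flips 1 -> legal
(4,3): flips 1 -> legal
(4,4): flips 1 -> legal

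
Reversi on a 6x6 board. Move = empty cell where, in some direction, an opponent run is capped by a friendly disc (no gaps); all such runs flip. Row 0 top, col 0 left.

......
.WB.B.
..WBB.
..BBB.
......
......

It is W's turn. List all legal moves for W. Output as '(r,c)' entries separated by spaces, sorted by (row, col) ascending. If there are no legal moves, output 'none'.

Answer: (0,2) (1,3) (2,5) (4,2) (4,4)

Derivation:
(0,1): no bracket -> illegal
(0,2): flips 1 -> legal
(0,3): no bracket -> illegal
(0,4): no bracket -> illegal
(0,5): no bracket -> illegal
(1,3): flips 1 -> legal
(1,5): no bracket -> illegal
(2,1): no bracket -> illegal
(2,5): flips 2 -> legal
(3,1): no bracket -> illegal
(3,5): no bracket -> illegal
(4,1): no bracket -> illegal
(4,2): flips 1 -> legal
(4,3): no bracket -> illegal
(4,4): flips 1 -> legal
(4,5): no bracket -> illegal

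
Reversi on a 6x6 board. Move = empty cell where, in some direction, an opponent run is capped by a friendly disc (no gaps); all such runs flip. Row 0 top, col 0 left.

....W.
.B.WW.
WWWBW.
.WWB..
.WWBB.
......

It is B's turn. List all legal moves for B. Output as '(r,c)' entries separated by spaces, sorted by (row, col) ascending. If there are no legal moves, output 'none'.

Answer: (0,3) (0,5) (1,0) (1,5) (2,5) (3,0) (4,0) (5,0) (5,1)

Derivation:
(0,2): no bracket -> illegal
(0,3): flips 1 -> legal
(0,5): flips 1 -> legal
(1,0): flips 2 -> legal
(1,2): no bracket -> illegal
(1,5): flips 1 -> legal
(2,5): flips 1 -> legal
(3,0): flips 2 -> legal
(3,4): no bracket -> illegal
(3,5): no bracket -> illegal
(4,0): flips 2 -> legal
(5,0): flips 2 -> legal
(5,1): flips 4 -> legal
(5,2): no bracket -> illegal
(5,3): no bracket -> illegal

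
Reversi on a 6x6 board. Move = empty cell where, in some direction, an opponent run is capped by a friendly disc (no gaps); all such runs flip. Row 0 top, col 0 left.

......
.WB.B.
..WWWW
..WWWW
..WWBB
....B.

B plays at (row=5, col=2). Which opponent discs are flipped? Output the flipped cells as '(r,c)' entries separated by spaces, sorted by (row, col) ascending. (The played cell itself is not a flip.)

Answer: (2,2) (3,2) (4,2)

Derivation:
Dir NW: first cell '.' (not opp) -> no flip
Dir N: opp run (4,2) (3,2) (2,2) capped by B -> flip
Dir NE: opp run (4,3) (3,4) (2,5), next=edge -> no flip
Dir W: first cell '.' (not opp) -> no flip
Dir E: first cell '.' (not opp) -> no flip
Dir SW: edge -> no flip
Dir S: edge -> no flip
Dir SE: edge -> no flip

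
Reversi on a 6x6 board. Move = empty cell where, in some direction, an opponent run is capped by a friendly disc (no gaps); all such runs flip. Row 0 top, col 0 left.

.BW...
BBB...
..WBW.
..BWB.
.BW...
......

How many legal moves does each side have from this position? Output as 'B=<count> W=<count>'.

-- B to move --
(0,3): flips 1 -> legal
(1,3): no bracket -> illegal
(1,4): flips 1 -> legal
(1,5): no bracket -> illegal
(2,1): flips 1 -> legal
(2,5): flips 1 -> legal
(3,1): no bracket -> illegal
(3,5): no bracket -> illegal
(4,3): flips 2 -> legal
(4,4): flips 2 -> legal
(5,1): no bracket -> illegal
(5,2): flips 1 -> legal
(5,3): no bracket -> illegal
B mobility = 7
-- W to move --
(0,0): flips 2 -> legal
(0,3): no bracket -> illegal
(1,3): flips 1 -> legal
(1,4): no bracket -> illegal
(2,0): flips 1 -> legal
(2,1): no bracket -> illegal
(2,5): no bracket -> illegal
(3,0): no bracket -> illegal
(3,1): flips 1 -> legal
(3,5): flips 1 -> legal
(4,0): flips 1 -> legal
(4,3): no bracket -> illegal
(4,4): flips 1 -> legal
(4,5): no bracket -> illegal
(5,0): no bracket -> illegal
(5,1): no bracket -> illegal
(5,2): no bracket -> illegal
W mobility = 7

Answer: B=7 W=7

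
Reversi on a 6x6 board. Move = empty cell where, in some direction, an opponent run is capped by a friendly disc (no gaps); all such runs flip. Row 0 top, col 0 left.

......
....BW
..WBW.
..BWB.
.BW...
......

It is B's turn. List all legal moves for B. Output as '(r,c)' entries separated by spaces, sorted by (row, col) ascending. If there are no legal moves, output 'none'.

(0,4): no bracket -> illegal
(0,5): no bracket -> illegal
(1,1): no bracket -> illegal
(1,2): flips 1 -> legal
(1,3): no bracket -> illegal
(2,1): flips 1 -> legal
(2,5): flips 1 -> legal
(3,1): no bracket -> illegal
(3,5): no bracket -> illegal
(4,3): flips 2 -> legal
(4,4): no bracket -> illegal
(5,1): no bracket -> illegal
(5,2): flips 1 -> legal
(5,3): no bracket -> illegal

Answer: (1,2) (2,1) (2,5) (4,3) (5,2)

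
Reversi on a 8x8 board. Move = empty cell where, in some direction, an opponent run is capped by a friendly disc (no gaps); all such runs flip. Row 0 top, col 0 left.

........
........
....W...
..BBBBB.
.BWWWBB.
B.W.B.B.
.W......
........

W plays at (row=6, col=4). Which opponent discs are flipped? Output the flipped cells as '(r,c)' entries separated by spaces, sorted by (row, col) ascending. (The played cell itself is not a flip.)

Answer: (5,4)

Derivation:
Dir NW: first cell '.' (not opp) -> no flip
Dir N: opp run (5,4) capped by W -> flip
Dir NE: first cell '.' (not opp) -> no flip
Dir W: first cell '.' (not opp) -> no flip
Dir E: first cell '.' (not opp) -> no flip
Dir SW: first cell '.' (not opp) -> no flip
Dir S: first cell '.' (not opp) -> no flip
Dir SE: first cell '.' (not opp) -> no flip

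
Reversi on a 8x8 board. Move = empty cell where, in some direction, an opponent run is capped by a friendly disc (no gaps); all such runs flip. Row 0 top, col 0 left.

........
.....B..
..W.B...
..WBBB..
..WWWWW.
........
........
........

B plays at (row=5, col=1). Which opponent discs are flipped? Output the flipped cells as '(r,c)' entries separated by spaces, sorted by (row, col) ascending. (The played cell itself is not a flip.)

Dir NW: first cell '.' (not opp) -> no flip
Dir N: first cell '.' (not opp) -> no flip
Dir NE: opp run (4,2) capped by B -> flip
Dir W: first cell '.' (not opp) -> no flip
Dir E: first cell '.' (not opp) -> no flip
Dir SW: first cell '.' (not opp) -> no flip
Dir S: first cell '.' (not opp) -> no flip
Dir SE: first cell '.' (not opp) -> no flip

Answer: (4,2)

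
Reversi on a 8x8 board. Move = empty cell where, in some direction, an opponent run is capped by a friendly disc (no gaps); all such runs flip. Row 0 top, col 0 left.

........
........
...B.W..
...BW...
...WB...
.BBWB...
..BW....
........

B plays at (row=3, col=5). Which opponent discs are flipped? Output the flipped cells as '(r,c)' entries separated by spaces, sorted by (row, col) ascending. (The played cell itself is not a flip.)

Answer: (3,4)

Derivation:
Dir NW: first cell '.' (not opp) -> no flip
Dir N: opp run (2,5), next='.' -> no flip
Dir NE: first cell '.' (not opp) -> no flip
Dir W: opp run (3,4) capped by B -> flip
Dir E: first cell '.' (not opp) -> no flip
Dir SW: first cell 'B' (not opp) -> no flip
Dir S: first cell '.' (not opp) -> no flip
Dir SE: first cell '.' (not opp) -> no flip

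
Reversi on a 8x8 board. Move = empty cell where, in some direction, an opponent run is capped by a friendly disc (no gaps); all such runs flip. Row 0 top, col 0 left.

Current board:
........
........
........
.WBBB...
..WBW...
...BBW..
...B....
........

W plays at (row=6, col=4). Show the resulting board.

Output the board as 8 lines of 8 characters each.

Place W at (6,4); scan 8 dirs for brackets.
Dir NW: opp run (5,3) capped by W -> flip
Dir N: opp run (5,4) capped by W -> flip
Dir NE: first cell 'W' (not opp) -> no flip
Dir W: opp run (6,3), next='.' -> no flip
Dir E: first cell '.' (not opp) -> no flip
Dir SW: first cell '.' (not opp) -> no flip
Dir S: first cell '.' (not opp) -> no flip
Dir SE: first cell '.' (not opp) -> no flip
All flips: (5,3) (5,4)

Answer: ........
........
........
.WBBB...
..WBW...
...WWW..
...BW...
........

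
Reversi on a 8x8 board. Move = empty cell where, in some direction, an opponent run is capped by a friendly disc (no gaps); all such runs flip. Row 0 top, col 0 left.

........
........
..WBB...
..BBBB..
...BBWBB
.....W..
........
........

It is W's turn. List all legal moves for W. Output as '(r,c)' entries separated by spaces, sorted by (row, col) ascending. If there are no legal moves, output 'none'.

(1,2): flips 2 -> legal
(1,3): no bracket -> illegal
(1,4): no bracket -> illegal
(1,5): no bracket -> illegal
(2,1): no bracket -> illegal
(2,5): flips 3 -> legal
(2,6): no bracket -> illegal
(3,1): no bracket -> illegal
(3,6): no bracket -> illegal
(3,7): flips 1 -> legal
(4,1): no bracket -> illegal
(4,2): flips 3 -> legal
(5,2): no bracket -> illegal
(5,3): no bracket -> illegal
(5,4): no bracket -> illegal
(5,6): no bracket -> illegal
(5,7): no bracket -> illegal

Answer: (1,2) (2,5) (3,7) (4,2)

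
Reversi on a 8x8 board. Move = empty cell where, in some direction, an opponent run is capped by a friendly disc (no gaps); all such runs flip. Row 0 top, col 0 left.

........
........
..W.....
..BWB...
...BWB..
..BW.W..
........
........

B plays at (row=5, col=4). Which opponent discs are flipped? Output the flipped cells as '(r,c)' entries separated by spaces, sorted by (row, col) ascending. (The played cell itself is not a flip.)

Answer: (4,4) (5,3)

Derivation:
Dir NW: first cell 'B' (not opp) -> no flip
Dir N: opp run (4,4) capped by B -> flip
Dir NE: first cell 'B' (not opp) -> no flip
Dir W: opp run (5,3) capped by B -> flip
Dir E: opp run (5,5), next='.' -> no flip
Dir SW: first cell '.' (not opp) -> no flip
Dir S: first cell '.' (not opp) -> no flip
Dir SE: first cell '.' (not opp) -> no flip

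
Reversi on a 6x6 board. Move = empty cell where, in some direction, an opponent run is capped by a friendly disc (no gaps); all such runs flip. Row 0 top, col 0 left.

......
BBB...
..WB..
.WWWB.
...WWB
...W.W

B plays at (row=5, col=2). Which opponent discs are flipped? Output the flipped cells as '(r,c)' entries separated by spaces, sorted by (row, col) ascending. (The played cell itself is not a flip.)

Answer: (4,3)

Derivation:
Dir NW: first cell '.' (not opp) -> no flip
Dir N: first cell '.' (not opp) -> no flip
Dir NE: opp run (4,3) capped by B -> flip
Dir W: first cell '.' (not opp) -> no flip
Dir E: opp run (5,3), next='.' -> no flip
Dir SW: edge -> no flip
Dir S: edge -> no flip
Dir SE: edge -> no flip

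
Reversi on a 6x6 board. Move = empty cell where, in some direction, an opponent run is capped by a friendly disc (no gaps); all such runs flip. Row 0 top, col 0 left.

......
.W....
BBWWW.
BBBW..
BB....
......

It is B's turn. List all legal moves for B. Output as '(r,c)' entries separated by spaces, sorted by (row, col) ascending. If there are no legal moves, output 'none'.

(0,0): no bracket -> illegal
(0,1): flips 1 -> legal
(0,2): flips 1 -> legal
(1,0): no bracket -> illegal
(1,2): flips 1 -> legal
(1,3): flips 1 -> legal
(1,4): flips 1 -> legal
(1,5): no bracket -> illegal
(2,5): flips 3 -> legal
(3,4): flips 1 -> legal
(3,5): no bracket -> illegal
(4,2): no bracket -> illegal
(4,3): no bracket -> illegal
(4,4): no bracket -> illegal

Answer: (0,1) (0,2) (1,2) (1,3) (1,4) (2,5) (3,4)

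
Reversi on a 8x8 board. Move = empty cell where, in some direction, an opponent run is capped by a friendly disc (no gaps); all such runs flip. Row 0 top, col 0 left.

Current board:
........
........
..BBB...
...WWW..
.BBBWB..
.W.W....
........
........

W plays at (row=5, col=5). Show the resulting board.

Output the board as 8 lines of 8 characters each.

Answer: ........
........
..BBB...
...WWW..
.BBBWW..
.W.W.W..
........
........

Derivation:
Place W at (5,5); scan 8 dirs for brackets.
Dir NW: first cell 'W' (not opp) -> no flip
Dir N: opp run (4,5) capped by W -> flip
Dir NE: first cell '.' (not opp) -> no flip
Dir W: first cell '.' (not opp) -> no flip
Dir E: first cell '.' (not opp) -> no flip
Dir SW: first cell '.' (not opp) -> no flip
Dir S: first cell '.' (not opp) -> no flip
Dir SE: first cell '.' (not opp) -> no flip
All flips: (4,5)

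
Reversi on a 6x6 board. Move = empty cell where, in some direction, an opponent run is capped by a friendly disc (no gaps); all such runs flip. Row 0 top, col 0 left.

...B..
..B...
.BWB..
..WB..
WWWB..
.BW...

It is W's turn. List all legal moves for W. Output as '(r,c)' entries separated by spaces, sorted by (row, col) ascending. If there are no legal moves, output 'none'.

Answer: (0,2) (1,0) (1,4) (2,0) (2,4) (3,4) (4,4) (5,0) (5,4)

Derivation:
(0,1): no bracket -> illegal
(0,2): flips 1 -> legal
(0,4): no bracket -> illegal
(1,0): flips 1 -> legal
(1,1): no bracket -> illegal
(1,3): no bracket -> illegal
(1,4): flips 1 -> legal
(2,0): flips 1 -> legal
(2,4): flips 2 -> legal
(3,0): no bracket -> illegal
(3,1): no bracket -> illegal
(3,4): flips 2 -> legal
(4,4): flips 2 -> legal
(5,0): flips 1 -> legal
(5,3): no bracket -> illegal
(5,4): flips 1 -> legal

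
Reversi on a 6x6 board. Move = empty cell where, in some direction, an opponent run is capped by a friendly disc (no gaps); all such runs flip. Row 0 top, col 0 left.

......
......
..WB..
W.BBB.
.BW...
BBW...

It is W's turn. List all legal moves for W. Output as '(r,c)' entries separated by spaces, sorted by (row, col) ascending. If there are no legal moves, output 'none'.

Answer: (2,4) (4,0) (4,4)

Derivation:
(1,2): no bracket -> illegal
(1,3): no bracket -> illegal
(1,4): no bracket -> illegal
(2,1): no bracket -> illegal
(2,4): flips 2 -> legal
(2,5): no bracket -> illegal
(3,1): no bracket -> illegal
(3,5): no bracket -> illegal
(4,0): flips 1 -> legal
(4,3): no bracket -> illegal
(4,4): flips 1 -> legal
(4,5): no bracket -> illegal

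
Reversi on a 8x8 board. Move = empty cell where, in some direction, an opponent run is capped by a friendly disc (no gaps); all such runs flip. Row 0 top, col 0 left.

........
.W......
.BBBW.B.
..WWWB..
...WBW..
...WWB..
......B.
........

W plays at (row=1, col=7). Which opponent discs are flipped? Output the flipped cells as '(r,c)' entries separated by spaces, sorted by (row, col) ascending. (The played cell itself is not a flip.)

Dir NW: first cell '.' (not opp) -> no flip
Dir N: first cell '.' (not opp) -> no flip
Dir NE: edge -> no flip
Dir W: first cell '.' (not opp) -> no flip
Dir E: edge -> no flip
Dir SW: opp run (2,6) (3,5) (4,4) capped by W -> flip
Dir S: first cell '.' (not opp) -> no flip
Dir SE: edge -> no flip

Answer: (2,6) (3,5) (4,4)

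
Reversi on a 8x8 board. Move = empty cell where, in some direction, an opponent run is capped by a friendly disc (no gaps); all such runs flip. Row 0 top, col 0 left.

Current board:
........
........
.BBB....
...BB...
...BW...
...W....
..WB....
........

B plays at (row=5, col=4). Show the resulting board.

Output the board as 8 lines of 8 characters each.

Place B at (5,4); scan 8 dirs for brackets.
Dir NW: first cell 'B' (not opp) -> no flip
Dir N: opp run (4,4) capped by B -> flip
Dir NE: first cell '.' (not opp) -> no flip
Dir W: opp run (5,3), next='.' -> no flip
Dir E: first cell '.' (not opp) -> no flip
Dir SW: first cell 'B' (not opp) -> no flip
Dir S: first cell '.' (not opp) -> no flip
Dir SE: first cell '.' (not opp) -> no flip
All flips: (4,4)

Answer: ........
........
.BBB....
...BB...
...BB...
...WB...
..WB....
........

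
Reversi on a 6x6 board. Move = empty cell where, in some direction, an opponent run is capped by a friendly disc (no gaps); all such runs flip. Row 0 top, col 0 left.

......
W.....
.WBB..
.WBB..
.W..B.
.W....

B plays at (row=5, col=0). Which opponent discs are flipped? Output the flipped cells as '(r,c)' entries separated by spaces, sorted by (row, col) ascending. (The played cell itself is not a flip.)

Dir NW: edge -> no flip
Dir N: first cell '.' (not opp) -> no flip
Dir NE: opp run (4,1) capped by B -> flip
Dir W: edge -> no flip
Dir E: opp run (5,1), next='.' -> no flip
Dir SW: edge -> no flip
Dir S: edge -> no flip
Dir SE: edge -> no flip

Answer: (4,1)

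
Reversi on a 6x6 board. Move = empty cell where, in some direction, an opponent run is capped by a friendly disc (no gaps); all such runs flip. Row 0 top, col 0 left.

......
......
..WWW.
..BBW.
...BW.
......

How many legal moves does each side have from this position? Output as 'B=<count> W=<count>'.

-- B to move --
(1,1): flips 1 -> legal
(1,2): flips 1 -> legal
(1,3): flips 1 -> legal
(1,4): flips 1 -> legal
(1,5): flips 1 -> legal
(2,1): no bracket -> illegal
(2,5): flips 1 -> legal
(3,1): no bracket -> illegal
(3,5): flips 1 -> legal
(4,5): flips 1 -> legal
(5,3): no bracket -> illegal
(5,4): no bracket -> illegal
(5,5): flips 1 -> legal
B mobility = 9
-- W to move --
(2,1): no bracket -> illegal
(3,1): flips 2 -> legal
(4,1): flips 1 -> legal
(4,2): flips 3 -> legal
(5,2): flips 1 -> legal
(5,3): flips 2 -> legal
(5,4): no bracket -> illegal
W mobility = 5

Answer: B=9 W=5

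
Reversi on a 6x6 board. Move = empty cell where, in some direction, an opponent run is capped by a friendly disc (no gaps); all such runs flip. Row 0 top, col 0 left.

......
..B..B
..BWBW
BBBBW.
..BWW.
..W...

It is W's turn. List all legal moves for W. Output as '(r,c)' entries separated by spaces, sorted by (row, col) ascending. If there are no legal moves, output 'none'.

(0,1): flips 1 -> legal
(0,2): flips 4 -> legal
(0,3): no bracket -> illegal
(0,4): no bracket -> illegal
(0,5): flips 1 -> legal
(1,1): flips 2 -> legal
(1,3): no bracket -> illegal
(1,4): flips 1 -> legal
(2,0): no bracket -> illegal
(2,1): flips 2 -> legal
(3,5): no bracket -> illegal
(4,0): no bracket -> illegal
(4,1): flips 2 -> legal
(5,1): no bracket -> illegal
(5,3): no bracket -> illegal

Answer: (0,1) (0,2) (0,5) (1,1) (1,4) (2,1) (4,1)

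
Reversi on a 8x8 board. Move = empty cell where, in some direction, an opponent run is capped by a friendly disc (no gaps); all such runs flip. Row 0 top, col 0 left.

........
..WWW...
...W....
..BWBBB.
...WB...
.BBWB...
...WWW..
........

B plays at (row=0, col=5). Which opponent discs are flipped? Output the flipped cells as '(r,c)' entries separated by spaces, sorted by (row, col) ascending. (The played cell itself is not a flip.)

Answer: (1,4) (2,3)

Derivation:
Dir NW: edge -> no flip
Dir N: edge -> no flip
Dir NE: edge -> no flip
Dir W: first cell '.' (not opp) -> no flip
Dir E: first cell '.' (not opp) -> no flip
Dir SW: opp run (1,4) (2,3) capped by B -> flip
Dir S: first cell '.' (not opp) -> no flip
Dir SE: first cell '.' (not opp) -> no flip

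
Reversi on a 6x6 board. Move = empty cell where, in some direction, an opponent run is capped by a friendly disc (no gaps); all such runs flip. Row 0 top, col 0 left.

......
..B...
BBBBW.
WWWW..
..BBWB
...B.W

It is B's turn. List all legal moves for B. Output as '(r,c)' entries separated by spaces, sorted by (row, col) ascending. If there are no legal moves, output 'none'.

(1,3): no bracket -> illegal
(1,4): no bracket -> illegal
(1,5): flips 2 -> legal
(2,5): flips 1 -> legal
(3,4): no bracket -> illegal
(3,5): flips 1 -> legal
(4,0): flips 2 -> legal
(4,1): flips 2 -> legal
(5,4): no bracket -> illegal

Answer: (1,5) (2,5) (3,5) (4,0) (4,1)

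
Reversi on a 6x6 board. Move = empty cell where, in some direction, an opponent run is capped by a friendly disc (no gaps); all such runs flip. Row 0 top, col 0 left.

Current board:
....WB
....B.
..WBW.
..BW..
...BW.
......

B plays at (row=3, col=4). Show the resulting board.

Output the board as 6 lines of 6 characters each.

Place B at (3,4); scan 8 dirs for brackets.
Dir NW: first cell 'B' (not opp) -> no flip
Dir N: opp run (2,4) capped by B -> flip
Dir NE: first cell '.' (not opp) -> no flip
Dir W: opp run (3,3) capped by B -> flip
Dir E: first cell '.' (not opp) -> no flip
Dir SW: first cell 'B' (not opp) -> no flip
Dir S: opp run (4,4), next='.' -> no flip
Dir SE: first cell '.' (not opp) -> no flip
All flips: (2,4) (3,3)

Answer: ....WB
....B.
..WBB.
..BBB.
...BW.
......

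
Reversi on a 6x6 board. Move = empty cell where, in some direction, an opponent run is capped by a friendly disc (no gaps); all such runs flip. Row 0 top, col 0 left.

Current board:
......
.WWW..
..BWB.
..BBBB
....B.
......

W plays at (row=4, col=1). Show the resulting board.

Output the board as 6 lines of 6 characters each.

Answer: ......
.WWW..
..BWB.
..WBBB
.W..B.
......

Derivation:
Place W at (4,1); scan 8 dirs for brackets.
Dir NW: first cell '.' (not opp) -> no flip
Dir N: first cell '.' (not opp) -> no flip
Dir NE: opp run (3,2) capped by W -> flip
Dir W: first cell '.' (not opp) -> no flip
Dir E: first cell '.' (not opp) -> no flip
Dir SW: first cell '.' (not opp) -> no flip
Dir S: first cell '.' (not opp) -> no flip
Dir SE: first cell '.' (not opp) -> no flip
All flips: (3,2)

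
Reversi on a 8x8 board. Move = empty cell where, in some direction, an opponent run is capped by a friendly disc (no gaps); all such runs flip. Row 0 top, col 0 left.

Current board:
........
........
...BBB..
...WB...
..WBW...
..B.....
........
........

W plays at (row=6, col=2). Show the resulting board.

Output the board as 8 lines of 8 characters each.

Answer: ........
........
...BBB..
...WB...
..WBW...
..W.....
..W.....
........

Derivation:
Place W at (6,2); scan 8 dirs for brackets.
Dir NW: first cell '.' (not opp) -> no flip
Dir N: opp run (5,2) capped by W -> flip
Dir NE: first cell '.' (not opp) -> no flip
Dir W: first cell '.' (not opp) -> no flip
Dir E: first cell '.' (not opp) -> no flip
Dir SW: first cell '.' (not opp) -> no flip
Dir S: first cell '.' (not opp) -> no flip
Dir SE: first cell '.' (not opp) -> no flip
All flips: (5,2)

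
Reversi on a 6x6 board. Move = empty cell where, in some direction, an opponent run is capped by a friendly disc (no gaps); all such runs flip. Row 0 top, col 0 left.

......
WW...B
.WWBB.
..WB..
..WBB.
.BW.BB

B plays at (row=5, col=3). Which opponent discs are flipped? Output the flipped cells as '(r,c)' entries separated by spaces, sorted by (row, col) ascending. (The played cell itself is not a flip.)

Answer: (5,2)

Derivation:
Dir NW: opp run (4,2), next='.' -> no flip
Dir N: first cell 'B' (not opp) -> no flip
Dir NE: first cell 'B' (not opp) -> no flip
Dir W: opp run (5,2) capped by B -> flip
Dir E: first cell 'B' (not opp) -> no flip
Dir SW: edge -> no flip
Dir S: edge -> no flip
Dir SE: edge -> no flip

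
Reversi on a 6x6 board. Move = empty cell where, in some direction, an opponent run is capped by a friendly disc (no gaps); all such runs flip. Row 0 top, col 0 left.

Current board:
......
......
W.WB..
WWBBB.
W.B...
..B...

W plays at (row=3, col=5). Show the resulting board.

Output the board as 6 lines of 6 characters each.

Place W at (3,5); scan 8 dirs for brackets.
Dir NW: first cell '.' (not opp) -> no flip
Dir N: first cell '.' (not opp) -> no flip
Dir NE: edge -> no flip
Dir W: opp run (3,4) (3,3) (3,2) capped by W -> flip
Dir E: edge -> no flip
Dir SW: first cell '.' (not opp) -> no flip
Dir S: first cell '.' (not opp) -> no flip
Dir SE: edge -> no flip
All flips: (3,2) (3,3) (3,4)

Answer: ......
......
W.WB..
WWWWWW
W.B...
..B...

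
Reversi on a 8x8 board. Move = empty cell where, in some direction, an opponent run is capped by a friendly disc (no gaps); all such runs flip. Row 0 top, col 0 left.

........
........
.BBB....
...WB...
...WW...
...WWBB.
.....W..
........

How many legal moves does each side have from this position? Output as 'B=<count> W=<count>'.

-- B to move --
(2,4): no bracket -> illegal
(3,2): flips 1 -> legal
(3,5): no bracket -> illegal
(4,2): no bracket -> illegal
(4,5): no bracket -> illegal
(5,2): flips 3 -> legal
(6,2): no bracket -> illegal
(6,3): flips 3 -> legal
(6,4): flips 2 -> legal
(6,6): no bracket -> illegal
(7,4): flips 1 -> legal
(7,5): flips 1 -> legal
(7,6): no bracket -> illegal
B mobility = 6
-- W to move --
(1,0): no bracket -> illegal
(1,1): flips 1 -> legal
(1,2): no bracket -> illegal
(1,3): flips 1 -> legal
(1,4): no bracket -> illegal
(2,0): no bracket -> illegal
(2,4): flips 1 -> legal
(2,5): flips 1 -> legal
(3,0): no bracket -> illegal
(3,1): no bracket -> illegal
(3,2): no bracket -> illegal
(3,5): flips 1 -> legal
(4,5): flips 1 -> legal
(4,6): no bracket -> illegal
(4,7): flips 1 -> legal
(5,7): flips 2 -> legal
(6,4): no bracket -> illegal
(6,6): flips 1 -> legal
(6,7): no bracket -> illegal
W mobility = 9

Answer: B=6 W=9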